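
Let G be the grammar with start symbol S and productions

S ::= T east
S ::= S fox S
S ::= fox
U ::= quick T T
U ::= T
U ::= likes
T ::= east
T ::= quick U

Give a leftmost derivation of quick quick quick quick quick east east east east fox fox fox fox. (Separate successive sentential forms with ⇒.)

S ⇒ S fox S ⇒ S fox S fox S ⇒ T east fox S fox S ⇒ quick U east fox S fox S ⇒ quick quick T T east fox S fox S ⇒ quick quick quick U T east fox S fox S ⇒ quick quick quick T T east fox S fox S ⇒ quick quick quick quick U T east fox S fox S ⇒ quick quick quick quick quick T T T east fox S fox S ⇒ quick quick quick quick quick east T T east fox S fox S ⇒ quick quick quick quick quick east east T east fox S fox S ⇒ quick quick quick quick quick east east east east fox S fox S ⇒ quick quick quick quick quick east east east east fox fox fox S ⇒ quick quick quick quick quick east east east east fox fox fox fox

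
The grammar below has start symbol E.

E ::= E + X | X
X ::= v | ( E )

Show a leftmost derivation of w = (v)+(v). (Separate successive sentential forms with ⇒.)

E ⇒ E+X ⇒ X+X ⇒ (E)+X ⇒ (X)+X ⇒ (v)+X ⇒ (v)+(E) ⇒ (v)+(X) ⇒ (v)+(v)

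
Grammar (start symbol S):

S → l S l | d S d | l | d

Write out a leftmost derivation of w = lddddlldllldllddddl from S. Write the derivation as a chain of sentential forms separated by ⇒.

S ⇒ lSl ⇒ ldSdl ⇒ lddSddl ⇒ ldddSdddl ⇒ lddddSddddl ⇒ lddddlSlddddl ⇒ lddddllSllddddl ⇒ lddddlldSdllddddl ⇒ lddddlldlSldllddddl ⇒ lddddlldllldllddddl

S ⇒ lSl   [S → l S l]
lSl ⇒ ldSdl   [S → d S d]
ldSdl ⇒ lddSddl   [S → d S d]
lddSddl ⇒ ldddSdddl   [S → d S d]
ldddSdddl ⇒ lddddSddddl   [S → d S d]
lddddSddddl ⇒ lddddlSlddddl   [S → l S l]
lddddlSlddddl ⇒ lddddllSllddddl   [S → l S l]
lddddllSllddddl ⇒ lddddlldSdllddddl   [S → d S d]
lddddlldSdllddddl ⇒ lddddlldlSldllddddl   [S → l S l]
lddddlldlSldllddddl ⇒ lddddlldllldllddddl   [S → l]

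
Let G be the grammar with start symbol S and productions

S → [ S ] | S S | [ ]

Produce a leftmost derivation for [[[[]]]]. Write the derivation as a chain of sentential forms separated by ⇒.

S ⇒ [S] ⇒ [[S]] ⇒ [[[S]]] ⇒ [[[[]]]]

S ⇒ [S]   [S → [ S ]]
[S] ⇒ [[S]]   [S → [ S ]]
[[S]] ⇒ [[[S]]]   [S → [ S ]]
[[[S]]] ⇒ [[[[]]]]   [S → [ ]]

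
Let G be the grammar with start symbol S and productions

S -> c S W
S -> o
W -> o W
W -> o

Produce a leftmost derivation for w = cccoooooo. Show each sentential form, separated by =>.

S => cSW   [S -> c S W]
cSW => ccSWW   [S -> c S W]
ccSWW => cccSWWW   [S -> c S W]
cccSWWW => cccoWWW   [S -> o]
cccoWWW => cccooWW   [W -> o]
cccooWW => cccoooWW   [W -> o W]
cccoooWW => cccooooW   [W -> o]
cccooooW => cccoooooW   [W -> o W]
cccoooooW => cccoooooo   [W -> o]

S=>cSW=>ccSWW=>cccSWWW=>cccoWWW=>cccooWW=>cccoooWW=>cccooooW=>cccoooooW=>cccoooooo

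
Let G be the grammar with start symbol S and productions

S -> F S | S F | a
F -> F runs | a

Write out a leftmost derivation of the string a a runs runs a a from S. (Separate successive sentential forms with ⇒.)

S ⇒ S F   [S -> S F]
S F ⇒ F S F   [S -> F S]
F S F ⇒ a S F   [F -> a]
a S F ⇒ a F S F   [S -> F S]
a F S F ⇒ a F runs S F   [F -> F runs]
a F runs S F ⇒ a F runs runs S F   [F -> F runs]
a F runs runs S F ⇒ a a runs runs S F   [F -> a]
a a runs runs S F ⇒ a a runs runs a F   [S -> a]
a a runs runs a F ⇒ a a runs runs a a   [F -> a]

S ⇒ S F ⇒ F S F ⇒ a S F ⇒ a F S F ⇒ a F runs S F ⇒ a F runs runs S F ⇒ a a runs runs S F ⇒ a a runs runs a F ⇒ a a runs runs a a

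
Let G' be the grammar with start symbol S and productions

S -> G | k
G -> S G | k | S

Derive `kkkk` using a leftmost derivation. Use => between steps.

S => G   [S -> G]
G => SG   [G -> S G]
SG => kG   [S -> k]
kG => kSG   [G -> S G]
kSG => kGG   [S -> G]
kGG => kSGG   [G -> S G]
kSGG => kkGG   [S -> k]
kkGG => kkkG   [G -> k]
kkkG => kkkk   [G -> k]

S=>G=>SG=>kG=>kSG=>kGG=>kSGG=>kkGG=>kkkG=>kkkk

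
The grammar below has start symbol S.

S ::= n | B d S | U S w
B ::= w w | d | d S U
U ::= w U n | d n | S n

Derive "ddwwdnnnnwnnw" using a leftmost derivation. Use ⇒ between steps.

S ⇒ BdS   [S ::= B d S]
BdS ⇒ ddS   [B ::= d]
ddS ⇒ ddUSw   [S ::= U S w]
ddUSw ⇒ ddSnSw   [U ::= S n]
ddSnSw ⇒ ddUSwnSw   [S ::= U S w]
ddUSwnSw ⇒ ddwUnSwnSw   [U ::= w U n]
ddwUnSwnSw ⇒ ddwwUnnSwnSw   [U ::= w U n]
ddwwUnnSwnSw ⇒ ddwwdnnnSwnSw   [U ::= d n]
ddwwdnnnSwnSw ⇒ ddwwdnnnnwnSw   [S ::= n]
ddwwdnnnnwnSw ⇒ ddwwdnnnnwnnw   [S ::= n]

S ⇒ BdS ⇒ ddS ⇒ ddUSw ⇒ ddSnSw ⇒ ddUSwnSw ⇒ ddwUnSwnSw ⇒ ddwwUnnSwnSw ⇒ ddwwdnnnSwnSw ⇒ ddwwdnnnnwnSw ⇒ ddwwdnnnnwnnw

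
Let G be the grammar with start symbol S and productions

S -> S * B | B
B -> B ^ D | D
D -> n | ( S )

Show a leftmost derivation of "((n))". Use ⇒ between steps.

S ⇒ B   [S -> B]
B ⇒ D   [B -> D]
D ⇒ (S)   [D -> ( S )]
(S) ⇒ (B)   [S -> B]
(B) ⇒ (D)   [B -> D]
(D) ⇒ ((S))   [D -> ( S )]
((S)) ⇒ ((B))   [S -> B]
((B)) ⇒ ((D))   [B -> D]
((D)) ⇒ ((n))   [D -> n]

S ⇒ B ⇒ D ⇒ (S) ⇒ (B) ⇒ (D) ⇒ ((S)) ⇒ ((B)) ⇒ ((D)) ⇒ ((n))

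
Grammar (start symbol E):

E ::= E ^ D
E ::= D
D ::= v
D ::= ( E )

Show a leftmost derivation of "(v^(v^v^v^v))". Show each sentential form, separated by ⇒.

E ⇒ D ⇒ (E) ⇒ (E^D) ⇒ (D^D) ⇒ (v^D) ⇒ (v^(E)) ⇒ (v^(E^D)) ⇒ (v^(E^D^D)) ⇒ (v^(E^D^D^D)) ⇒ (v^(D^D^D^D)) ⇒ (v^(v^D^D^D)) ⇒ (v^(v^v^D^D)) ⇒ (v^(v^v^v^D)) ⇒ (v^(v^v^v^v))

E ⇒ D   [E ::= D]
D ⇒ (E)   [D ::= ( E )]
(E) ⇒ (E^D)   [E ::= E ^ D]
(E^D) ⇒ (D^D)   [E ::= D]
(D^D) ⇒ (v^D)   [D ::= v]
(v^D) ⇒ (v^(E))   [D ::= ( E )]
(v^(E)) ⇒ (v^(E^D))   [E ::= E ^ D]
(v^(E^D)) ⇒ (v^(E^D^D))   [E ::= E ^ D]
(v^(E^D^D)) ⇒ (v^(E^D^D^D))   [E ::= E ^ D]
(v^(E^D^D^D)) ⇒ (v^(D^D^D^D))   [E ::= D]
(v^(D^D^D^D)) ⇒ (v^(v^D^D^D))   [D ::= v]
(v^(v^D^D^D)) ⇒ (v^(v^v^D^D))   [D ::= v]
(v^(v^v^D^D)) ⇒ (v^(v^v^v^D))   [D ::= v]
(v^(v^v^v^D)) ⇒ (v^(v^v^v^v))   [D ::= v]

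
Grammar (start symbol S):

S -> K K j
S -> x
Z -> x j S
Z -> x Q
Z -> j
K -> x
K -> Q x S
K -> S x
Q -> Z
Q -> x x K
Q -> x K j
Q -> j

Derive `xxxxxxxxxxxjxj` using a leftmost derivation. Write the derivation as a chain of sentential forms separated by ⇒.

S ⇒ KKj ⇒ xKj ⇒ xSxj ⇒ xKKjxj ⇒ xQxSKjxj ⇒ xxxKxSKjxj ⇒ xxxQxSxSKjxj ⇒ xxxxxKxSxSKjxj ⇒ xxxxxxxSxSKjxj ⇒ xxxxxxxxxSKjxj ⇒ xxxxxxxxxxKjxj ⇒ xxxxxxxxxxxjxj

S ⇒ KKj   [S -> K K j]
KKj ⇒ xKj   [K -> x]
xKj ⇒ xSxj   [K -> S x]
xSxj ⇒ xKKjxj   [S -> K K j]
xKKjxj ⇒ xQxSKjxj   [K -> Q x S]
xQxSKjxj ⇒ xxxKxSKjxj   [Q -> x x K]
xxxKxSKjxj ⇒ xxxQxSxSKjxj   [K -> Q x S]
xxxQxSxSKjxj ⇒ xxxxxKxSxSKjxj   [Q -> x x K]
xxxxxKxSxSKjxj ⇒ xxxxxxxSxSKjxj   [K -> x]
xxxxxxxSxSKjxj ⇒ xxxxxxxxxSKjxj   [S -> x]
xxxxxxxxxSKjxj ⇒ xxxxxxxxxxKjxj   [S -> x]
xxxxxxxxxxKjxj ⇒ xxxxxxxxxxxjxj   [K -> x]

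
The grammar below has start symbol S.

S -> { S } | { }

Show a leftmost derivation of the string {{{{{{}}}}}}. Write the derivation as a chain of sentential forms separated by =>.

S => {S} => {{S}} => {{{S}}} => {{{{S}}}} => {{{{{S}}}}} => {{{{{{}}}}}}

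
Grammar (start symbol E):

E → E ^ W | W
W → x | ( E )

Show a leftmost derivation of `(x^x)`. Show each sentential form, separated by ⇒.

E ⇒ W ⇒ (E) ⇒ (E^W) ⇒ (W^W) ⇒ (x^W) ⇒ (x^x)

E ⇒ W   [E → W]
W ⇒ (E)   [W → ( E )]
(E) ⇒ (E^W)   [E → E ^ W]
(E^W) ⇒ (W^W)   [E → W]
(W^W) ⇒ (x^W)   [W → x]
(x^W) ⇒ (x^x)   [W → x]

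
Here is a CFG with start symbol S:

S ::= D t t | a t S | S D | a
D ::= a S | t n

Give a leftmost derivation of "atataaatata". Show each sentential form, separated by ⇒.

S ⇒ SD ⇒ atSD ⇒ atatSD ⇒ atataD ⇒ atataaS ⇒ atataaatS ⇒ atataaatatS ⇒ atataaatata

S ⇒ SD   [S ::= S D]
SD ⇒ atSD   [S ::= a t S]
atSD ⇒ atatSD   [S ::= a t S]
atatSD ⇒ atataD   [S ::= a]
atataD ⇒ atataaS   [D ::= a S]
atataaS ⇒ atataaatS   [S ::= a t S]
atataaatS ⇒ atataaatatS   [S ::= a t S]
atataaatatS ⇒ atataaatata   [S ::= a]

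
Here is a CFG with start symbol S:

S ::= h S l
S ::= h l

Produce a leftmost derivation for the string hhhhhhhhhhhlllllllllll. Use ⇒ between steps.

S ⇒ hSl   [S ::= h S l]
hSl ⇒ hhSll   [S ::= h S l]
hhSll ⇒ hhhSlll   [S ::= h S l]
hhhSlll ⇒ hhhhSllll   [S ::= h S l]
hhhhSllll ⇒ hhhhhSlllll   [S ::= h S l]
hhhhhSlllll ⇒ hhhhhhSllllll   [S ::= h S l]
hhhhhhSllllll ⇒ hhhhhhhSlllllll   [S ::= h S l]
hhhhhhhSlllllll ⇒ hhhhhhhhSllllllll   [S ::= h S l]
hhhhhhhhSllllllll ⇒ hhhhhhhhhSlllllllll   [S ::= h S l]
hhhhhhhhhSlllllllll ⇒ hhhhhhhhhhSllllllllll   [S ::= h S l]
hhhhhhhhhhSllllllllll ⇒ hhhhhhhhhhhlllllllllll   [S ::= h l]

S ⇒ hSl ⇒ hhSll ⇒ hhhSlll ⇒ hhhhSllll ⇒ hhhhhSlllll ⇒ hhhhhhSllllll ⇒ hhhhhhhSlllllll ⇒ hhhhhhhhSllllllll ⇒ hhhhhhhhhSlllllllll ⇒ hhhhhhhhhhSllllllllll ⇒ hhhhhhhhhhhlllllllllll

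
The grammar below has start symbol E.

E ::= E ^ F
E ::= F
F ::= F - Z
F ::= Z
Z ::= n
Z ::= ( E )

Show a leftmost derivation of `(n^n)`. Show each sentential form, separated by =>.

E => F   [E ::= F]
F => Z   [F ::= Z]
Z => (E)   [Z ::= ( E )]
(E) => (E^F)   [E ::= E ^ F]
(E^F) => (F^F)   [E ::= F]
(F^F) => (Z^F)   [F ::= Z]
(Z^F) => (n^F)   [Z ::= n]
(n^F) => (n^Z)   [F ::= Z]
(n^Z) => (n^n)   [Z ::= n]

E => F => Z => (E) => (E^F) => (F^F) => (Z^F) => (n^F) => (n^Z) => (n^n)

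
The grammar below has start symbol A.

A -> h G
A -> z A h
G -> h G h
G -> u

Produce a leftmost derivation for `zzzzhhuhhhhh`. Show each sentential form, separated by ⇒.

A ⇒ zAh ⇒ zzAhh ⇒ zzzAhhh ⇒ zzzzAhhhh ⇒ zzzzhGhhhh ⇒ zzzzhhGhhhhh ⇒ zzzzhhuhhhhh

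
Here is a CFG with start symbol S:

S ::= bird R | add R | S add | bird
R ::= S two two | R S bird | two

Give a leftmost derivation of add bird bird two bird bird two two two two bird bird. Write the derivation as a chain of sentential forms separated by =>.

S => add R => add R S bird => add S two two S bird => add bird R two two S bird => add bird S two two two two S bird => add bird bird R two two two two S bird => add bird bird R S bird two two two two S bird => add bird bird two S bird two two two two S bird => add bird bird two bird bird two two two two S bird => add bird bird two bird bird two two two two bird bird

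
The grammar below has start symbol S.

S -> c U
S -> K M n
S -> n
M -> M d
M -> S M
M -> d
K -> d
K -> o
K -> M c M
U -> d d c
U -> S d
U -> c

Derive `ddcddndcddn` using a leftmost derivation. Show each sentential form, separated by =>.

S => KMn => McMMn => SMcMMn => KMnMcMMn => McMMnMcMMn => MdcMMnMcMMn => ddcMMnMcMMn => ddcdMnMcMMn => ddcddnMcMMn => ddcddndcMMn => ddcddndcdMn => ddcddndcddn

S => KMn   [S -> K M n]
KMn => McMMn   [K -> M c M]
McMMn => SMcMMn   [M -> S M]
SMcMMn => KMnMcMMn   [S -> K M n]
KMnMcMMn => McMMnMcMMn   [K -> M c M]
McMMnMcMMn => MdcMMnMcMMn   [M -> M d]
MdcMMnMcMMn => ddcMMnMcMMn   [M -> d]
ddcMMnMcMMn => ddcdMnMcMMn   [M -> d]
ddcdMnMcMMn => ddcddnMcMMn   [M -> d]
ddcddnMcMMn => ddcddndcMMn   [M -> d]
ddcddndcMMn => ddcddndcdMn   [M -> d]
ddcddndcdMn => ddcddndcddn   [M -> d]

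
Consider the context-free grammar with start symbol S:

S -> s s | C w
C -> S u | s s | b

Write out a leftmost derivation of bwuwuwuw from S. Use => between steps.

S=>Cw=>Suw=>Cwuw=>Suwuw=>Cwuwuw=>Suwuwuw=>Cwuwuwuw=>bwuwuwuw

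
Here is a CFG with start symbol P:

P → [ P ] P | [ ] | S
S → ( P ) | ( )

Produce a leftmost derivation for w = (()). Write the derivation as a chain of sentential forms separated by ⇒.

P ⇒ S ⇒ (P) ⇒ (S) ⇒ (())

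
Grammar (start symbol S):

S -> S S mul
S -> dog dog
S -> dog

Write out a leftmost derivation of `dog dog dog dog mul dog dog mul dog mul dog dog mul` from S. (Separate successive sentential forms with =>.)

S => S S mul => S S mul S mul => S S mul S mul S mul => S S mul S mul S mul S mul => dog dog S mul S mul S mul S mul => dog dog dog dog mul S mul S mul S mul => dog dog dog dog mul dog dog mul S mul S mul => dog dog dog dog mul dog dog mul dog mul S mul => dog dog dog dog mul dog dog mul dog mul dog dog mul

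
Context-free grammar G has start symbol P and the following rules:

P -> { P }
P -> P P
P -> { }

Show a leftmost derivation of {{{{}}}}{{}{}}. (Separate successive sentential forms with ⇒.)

P⇒PP⇒{P}P⇒{{P}}P⇒{{{P}}}P⇒{{{{}}}}P⇒{{{{}}}}{P}⇒{{{{}}}}{PP}⇒{{{{}}}}{{}P}⇒{{{{}}}}{{}{}}

P ⇒ PP   [P -> P P]
PP ⇒ {P}P   [P -> { P }]
{P}P ⇒ {{P}}P   [P -> { P }]
{{P}}P ⇒ {{{P}}}P   [P -> { P }]
{{{P}}}P ⇒ {{{{}}}}P   [P -> { }]
{{{{}}}}P ⇒ {{{{}}}}{P}   [P -> { P }]
{{{{}}}}{P} ⇒ {{{{}}}}{PP}   [P -> P P]
{{{{}}}}{PP} ⇒ {{{{}}}}{{}P}   [P -> { }]
{{{{}}}}{{}P} ⇒ {{{{}}}}{{}{}}   [P -> { }]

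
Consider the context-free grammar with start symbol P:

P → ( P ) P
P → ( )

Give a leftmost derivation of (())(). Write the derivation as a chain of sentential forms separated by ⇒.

P ⇒ (P)P   [P → ( P ) P]
(P)P ⇒ (())P   [P → ( )]
(())P ⇒ (())()   [P → ( )]

P ⇒ (P)P ⇒ (())P ⇒ (())()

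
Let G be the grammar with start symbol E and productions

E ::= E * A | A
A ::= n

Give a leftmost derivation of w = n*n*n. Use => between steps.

E=>E*A=>E*A*A=>A*A*A=>n*A*A=>n*n*A=>n*n*n

E => E*A   [E ::= E * A]
E*A => E*A*A   [E ::= E * A]
E*A*A => A*A*A   [E ::= A]
A*A*A => n*A*A   [A ::= n]
n*A*A => n*n*A   [A ::= n]
n*n*A => n*n*n   [A ::= n]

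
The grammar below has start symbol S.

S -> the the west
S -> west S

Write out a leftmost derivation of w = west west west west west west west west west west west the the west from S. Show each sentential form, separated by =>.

S => west S => west west S => west west west S => west west west west S => west west west west west S => west west west west west west S => west west west west west west west S => west west west west west west west west S => west west west west west west west west west S => west west west west west west west west west west S => west west west west west west west west west west west S => west west west west west west west west west west west the the west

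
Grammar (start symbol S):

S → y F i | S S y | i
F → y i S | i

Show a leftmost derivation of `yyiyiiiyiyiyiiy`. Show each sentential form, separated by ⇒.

S ⇒ SSy   [S → S S y]
SSy ⇒ yFiSy   [S → y F i]
yFiSy ⇒ yyiSiSy   [F → y i S]
yyiSiSy ⇒ yyiSSyiSy   [S → S S y]
yyiSSyiSy ⇒ yyiSSySyiSy   [S → S S y]
yyiSSySyiSy ⇒ yyiSSySySyiSy   [S → S S y]
yyiSSySySyiSy ⇒ yyiyFiSySySyiSy   [S → y F i]
yyiyFiSySySyiSy ⇒ yyiyiiSySySyiSy   [F → i]
yyiyiiSySySyiSy ⇒ yyiyiiiySySyiSy   [S → i]
yyiyiiiySySyiSy ⇒ yyiyiiiyiySyiSy   [S → i]
yyiyiiiyiySyiSy ⇒ yyiyiiiyiyiyiSy   [S → i]
yyiyiiiyiyiyiSy ⇒ yyiyiiiyiyiyiiy   [S → i]

S⇒SSy⇒yFiSy⇒yyiSiSy⇒yyiSSyiSy⇒yyiSSySyiSy⇒yyiSSySySyiSy⇒yyiyFiSySySyiSy⇒yyiyiiSySySyiSy⇒yyiyiiiySySyiSy⇒yyiyiiiyiySyiSy⇒yyiyiiiyiyiyiSy⇒yyiyiiiyiyiyiiy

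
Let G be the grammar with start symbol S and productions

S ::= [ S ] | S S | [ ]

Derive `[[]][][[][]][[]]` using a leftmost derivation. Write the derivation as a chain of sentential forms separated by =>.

S => SS   [S ::= S S]
SS => SSS   [S ::= S S]
SSS => SSSS   [S ::= S S]
SSSS => [S]SSS   [S ::= [ S ]]
[S]SSS => [[]]SSS   [S ::= [ ]]
[[]]SSS => [[]][]SS   [S ::= [ ]]
[[]][]SS => [[]][][S]S   [S ::= [ S ]]
[[]][][S]S => [[]][][SS]S   [S ::= S S]
[[]][][SS]S => [[]][][[]S]S   [S ::= [ ]]
[[]][][[]S]S => [[]][][[][]]S   [S ::= [ ]]
[[]][][[][]]S => [[]][][[][]][S]   [S ::= [ S ]]
[[]][][[][]][S] => [[]][][[][]][[]]   [S ::= [ ]]

S => SS => SSS => SSSS => [S]SSS => [[]]SSS => [[]][]SS => [[]][][S]S => [[]][][SS]S => [[]][][[]S]S => [[]][][[][]]S => [[]][][[][]][S] => [[]][][[][]][[]]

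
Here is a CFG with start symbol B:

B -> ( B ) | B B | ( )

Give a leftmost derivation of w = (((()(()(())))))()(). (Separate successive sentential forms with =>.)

B => BB => BBB => (B)BB => ((B))BB => (((B)))BB => (((BB)))BB => (((()B)))BB => (((()(B))))BB => (((()(BB))))BB => (((()(()B))))BB => (((()(()(B)))))BB => (((()(()(())))))BB => (((()(()(())))))()B => (((()(()(())))))()()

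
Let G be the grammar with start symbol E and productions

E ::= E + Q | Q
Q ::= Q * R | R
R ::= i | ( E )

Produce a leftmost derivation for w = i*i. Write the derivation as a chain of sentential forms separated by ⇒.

E ⇒ Q   [E ::= Q]
Q ⇒ Q*R   [Q ::= Q * R]
Q*R ⇒ R*R   [Q ::= R]
R*R ⇒ i*R   [R ::= i]
i*R ⇒ i*i   [R ::= i]

E⇒Q⇒Q*R⇒R*R⇒i*R⇒i*i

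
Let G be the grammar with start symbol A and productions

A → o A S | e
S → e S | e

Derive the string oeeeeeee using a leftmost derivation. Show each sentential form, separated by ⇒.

A ⇒ oAS ⇒ oeS ⇒ oeeS ⇒ oeeeS ⇒ oeeeeS ⇒ oeeeeeS ⇒ oeeeeeeS ⇒ oeeeeeee

A ⇒ oAS   [A → o A S]
oAS ⇒ oeS   [A → e]
oeS ⇒ oeeS   [S → e S]
oeeS ⇒ oeeeS   [S → e S]
oeeeS ⇒ oeeeeS   [S → e S]
oeeeeS ⇒ oeeeeeS   [S → e S]
oeeeeeS ⇒ oeeeeeeS   [S → e S]
oeeeeeeS ⇒ oeeeeeee   [S → e]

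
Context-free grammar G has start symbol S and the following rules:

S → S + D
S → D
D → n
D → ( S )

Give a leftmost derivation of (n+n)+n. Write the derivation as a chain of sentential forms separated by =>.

S => S+D   [S → S + D]
S+D => D+D   [S → D]
D+D => (S)+D   [D → ( S )]
(S)+D => (S+D)+D   [S → S + D]
(S+D)+D => (D+D)+D   [S → D]
(D+D)+D => (n+D)+D   [D → n]
(n+D)+D => (n+n)+D   [D → n]
(n+n)+D => (n+n)+n   [D → n]

S => S+D => D+D => (S)+D => (S+D)+D => (D+D)+D => (n+D)+D => (n+n)+D => (n+n)+n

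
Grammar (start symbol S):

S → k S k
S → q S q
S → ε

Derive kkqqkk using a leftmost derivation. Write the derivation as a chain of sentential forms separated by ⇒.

S⇒kSk⇒kkSkk⇒kkqSqkk⇒kkqqkk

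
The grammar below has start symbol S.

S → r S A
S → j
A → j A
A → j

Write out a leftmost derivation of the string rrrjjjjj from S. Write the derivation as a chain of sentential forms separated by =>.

S => rSA => rrSAA => rrrSAAA => rrrjAAA => rrrjjAAA => rrrjjjAA => rrrjjjjA => rrrjjjjj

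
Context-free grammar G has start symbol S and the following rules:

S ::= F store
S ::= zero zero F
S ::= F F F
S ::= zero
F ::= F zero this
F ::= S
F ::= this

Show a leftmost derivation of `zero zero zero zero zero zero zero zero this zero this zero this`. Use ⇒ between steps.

S ⇒ zero zero F ⇒ zero zero F zero this ⇒ zero zero F zero this zero this ⇒ zero zero S zero this zero this ⇒ zero zero zero zero F zero this zero this ⇒ zero zero zero zero S zero this zero this ⇒ zero zero zero zero zero zero F zero this zero this ⇒ zero zero zero zero zero zero S zero this zero this ⇒ zero zero zero zero zero zero zero zero F zero this zero this ⇒ zero zero zero zero zero zero zero zero this zero this zero this

S ⇒ zero zero F   [S ::= zero zero F]
zero zero F ⇒ zero zero F zero this   [F ::= F zero this]
zero zero F zero this ⇒ zero zero F zero this zero this   [F ::= F zero this]
zero zero F zero this zero this ⇒ zero zero S zero this zero this   [F ::= S]
zero zero S zero this zero this ⇒ zero zero zero zero F zero this zero this   [S ::= zero zero F]
zero zero zero zero F zero this zero this ⇒ zero zero zero zero S zero this zero this   [F ::= S]
zero zero zero zero S zero this zero this ⇒ zero zero zero zero zero zero F zero this zero this   [S ::= zero zero F]
zero zero zero zero zero zero F zero this zero this ⇒ zero zero zero zero zero zero S zero this zero this   [F ::= S]
zero zero zero zero zero zero S zero this zero this ⇒ zero zero zero zero zero zero zero zero F zero this zero this   [S ::= zero zero F]
zero zero zero zero zero zero zero zero F zero this zero this ⇒ zero zero zero zero zero zero zero zero this zero this zero this   [F ::= this]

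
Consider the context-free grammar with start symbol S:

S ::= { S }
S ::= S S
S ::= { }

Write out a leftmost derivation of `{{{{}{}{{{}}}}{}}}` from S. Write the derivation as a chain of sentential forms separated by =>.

S => {S}   [S ::= { S }]
{S} => {{S}}   [S ::= { S }]
{{S}} => {{SS}}   [S ::= S S]
{{SS}} => {{{S}S}}   [S ::= { S }]
{{{S}S}} => {{{SS}S}}   [S ::= S S]
{{{SS}S}} => {{{{}S}S}}   [S ::= { }]
{{{{}S}S}} => {{{{}SS}S}}   [S ::= S S]
{{{{}SS}S}} => {{{{}{}S}S}}   [S ::= { }]
{{{{}{}S}S}} => {{{{}{}{S}}S}}   [S ::= { S }]
{{{{}{}{S}}S}} => {{{{}{}{{S}}}S}}   [S ::= { S }]
{{{{}{}{{S}}}S}} => {{{{}{}{{{}}}}S}}   [S ::= { }]
{{{{}{}{{{}}}}S}} => {{{{}{}{{{}}}}{}}}   [S ::= { }]

S => {S} => {{S}} => {{SS}} => {{{S}S}} => {{{SS}S}} => {{{{}S}S}} => {{{{}SS}S}} => {{{{}{}S}S}} => {{{{}{}{S}}S}} => {{{{}{}{{S}}}S}} => {{{{}{}{{{}}}}S}} => {{{{}{}{{{}}}}{}}}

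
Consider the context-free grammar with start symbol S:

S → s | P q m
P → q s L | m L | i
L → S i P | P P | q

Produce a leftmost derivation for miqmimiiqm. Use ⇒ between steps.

S ⇒ Pqm ⇒ mLqm ⇒ mSiPqm ⇒ mPqmiPqm ⇒ miqmiPqm ⇒ miqmimLqm ⇒ miqmimPPqm ⇒ miqmimiPqm ⇒ miqmimiiqm

S ⇒ Pqm   [S → P q m]
Pqm ⇒ mLqm   [P → m L]
mLqm ⇒ mSiPqm   [L → S i P]
mSiPqm ⇒ mPqmiPqm   [S → P q m]
mPqmiPqm ⇒ miqmiPqm   [P → i]
miqmiPqm ⇒ miqmimLqm   [P → m L]
miqmimLqm ⇒ miqmimPPqm   [L → P P]
miqmimPPqm ⇒ miqmimiPqm   [P → i]
miqmimiPqm ⇒ miqmimiiqm   [P → i]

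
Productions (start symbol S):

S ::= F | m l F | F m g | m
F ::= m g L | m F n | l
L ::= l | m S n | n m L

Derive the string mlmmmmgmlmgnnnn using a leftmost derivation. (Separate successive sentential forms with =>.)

S => mlF => mlmFn => mlmmFnn => mlmmmFnnn => mlmmmmgLnnn => mlmmmmgmSnnnn => mlmmmmgmFmgnnnn => mlmmmmgmlmgnnnn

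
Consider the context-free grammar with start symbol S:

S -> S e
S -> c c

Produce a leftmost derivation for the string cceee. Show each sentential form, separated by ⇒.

S ⇒ Se   [S -> S e]
Se ⇒ See   [S -> S e]
See ⇒ Seee   [S -> S e]
Seee ⇒ cceee   [S -> c c]

S⇒Se⇒See⇒Seee⇒cceee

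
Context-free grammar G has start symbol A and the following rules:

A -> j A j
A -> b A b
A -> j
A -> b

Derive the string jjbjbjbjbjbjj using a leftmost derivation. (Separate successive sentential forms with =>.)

A=>jAj=>jjAjj=>jjbAbjj=>jjbjAjbjj=>jjbjbAbjbjj=>jjbjbjAjbjbjj=>jjbjbjbjbjbjj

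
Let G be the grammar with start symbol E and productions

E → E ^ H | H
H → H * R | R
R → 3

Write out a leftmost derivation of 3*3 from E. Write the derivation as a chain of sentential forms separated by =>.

E => H => H*R => R*R => 3*R => 3*3

E => H   [E → H]
H => H*R   [H → H * R]
H*R => R*R   [H → R]
R*R => 3*R   [R → 3]
3*R => 3*3   [R → 3]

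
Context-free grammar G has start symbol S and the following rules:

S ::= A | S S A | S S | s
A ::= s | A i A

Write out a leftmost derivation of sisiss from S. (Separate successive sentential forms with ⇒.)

S ⇒ SS ⇒ AS ⇒ AiAS ⇒ siAS ⇒ siAiAS ⇒ sisiAS ⇒ sisisS ⇒ sisisA ⇒ sisiss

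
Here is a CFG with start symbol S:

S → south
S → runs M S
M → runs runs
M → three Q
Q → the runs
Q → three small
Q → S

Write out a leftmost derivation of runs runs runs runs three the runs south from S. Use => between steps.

S => runs M S   [S → runs M S]
runs M S => runs runs runs S   [M → runs runs]
runs runs runs S => runs runs runs runs M S   [S → runs M S]
runs runs runs runs M S => runs runs runs runs three Q S   [M → three Q]
runs runs runs runs three Q S => runs runs runs runs three the runs S   [Q → the runs]
runs runs runs runs three the runs S => runs runs runs runs three the runs south   [S → south]

S => runs M S => runs runs runs S => runs runs runs runs M S => runs runs runs runs three Q S => runs runs runs runs three the runs S => runs runs runs runs three the runs south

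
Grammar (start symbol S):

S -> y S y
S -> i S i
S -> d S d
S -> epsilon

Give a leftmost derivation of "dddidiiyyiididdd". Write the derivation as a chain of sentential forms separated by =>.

S => dSd => ddSdd => dddSddd => dddiSiddd => dddidSdiddd => dddidiSididdd => dddidiiSiididdd => dddidiiySyiididdd => dddidiiyyiididdd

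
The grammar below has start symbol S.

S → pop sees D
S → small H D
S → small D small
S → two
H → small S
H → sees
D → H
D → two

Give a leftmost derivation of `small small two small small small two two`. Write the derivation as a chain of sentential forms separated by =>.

S => small H D   [S → small H D]
small H D => small small S D   [H → small S]
small small S D => small small two D   [S → two]
small small two D => small small two H   [D → H]
small small two H => small small two small S   [H → small S]
small small two small S => small small two small small H D   [S → small H D]
small small two small small H D => small small two small small small S D   [H → small S]
small small two small small small S D => small small two small small small two D   [S → two]
small small two small small small two D => small small two small small small two two   [D → two]

S => small H D => small small S D => small small two D => small small two H => small small two small S => small small two small small H D => small small two small small small S D => small small two small small small two D => small small two small small small two two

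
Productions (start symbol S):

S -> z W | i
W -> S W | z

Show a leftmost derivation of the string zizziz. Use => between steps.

S => zW   [S -> z W]
zW => zSW   [W -> S W]
zSW => ziW   [S -> i]
ziW => ziSW   [W -> S W]
ziSW => zizWW   [S -> z W]
zizWW => zizzW   [W -> z]
zizzW => zizzSW   [W -> S W]
zizzSW => zizziW   [S -> i]
zizziW => zizziz   [W -> z]

S => zW => zSW => ziW => ziSW => zizWW => zizzW => zizzSW => zizziW => zizziz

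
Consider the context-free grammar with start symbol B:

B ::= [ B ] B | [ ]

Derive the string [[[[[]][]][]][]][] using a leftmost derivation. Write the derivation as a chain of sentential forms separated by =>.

B => [B]B   [B ::= [ B ] B]
[B]B => [[B]B]B   [B ::= [ B ] B]
[[B]B]B => [[[B]B]B]B   [B ::= [ B ] B]
[[[B]B]B]B => [[[[B]B]B]B]B   [B ::= [ B ] B]
[[[[B]B]B]B]B => [[[[[]]B]B]B]B   [B ::= [ ]]
[[[[[]]B]B]B]B => [[[[[]][]]B]B]B   [B ::= [ ]]
[[[[[]][]]B]B]B => [[[[[]][]][]]B]B   [B ::= [ ]]
[[[[[]][]][]]B]B => [[[[[]][]][]][]]B   [B ::= [ ]]
[[[[[]][]][]][]]B => [[[[[]][]][]][]][]   [B ::= [ ]]

B=>[B]B=>[[B]B]B=>[[[B]B]B]B=>[[[[B]B]B]B]B=>[[[[[]]B]B]B]B=>[[[[[]][]]B]B]B=>[[[[[]][]][]]B]B=>[[[[[]][]][]][]]B=>[[[[[]][]][]][]][]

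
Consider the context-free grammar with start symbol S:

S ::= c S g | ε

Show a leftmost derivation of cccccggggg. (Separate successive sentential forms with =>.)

S=>cSg=>ccSgg=>cccSggg=>ccccSgggg=>cccccSggggg=>cccccggggg

S => cSg   [S ::= c S g]
cSg => ccSgg   [S ::= c S g]
ccSgg => cccSggg   [S ::= c S g]
cccSggg => ccccSgggg   [S ::= c S g]
ccccSgggg => cccccSggggg   [S ::= c S g]
cccccSggggg => cccccggggg   [S ::= ε]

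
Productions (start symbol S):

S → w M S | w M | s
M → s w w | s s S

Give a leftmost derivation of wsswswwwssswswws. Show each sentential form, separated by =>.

S => wMS => wssSS => wsswMSS => wsswswwSS => wsswswwwMS => wsswswwwssSS => wsswswwwsssS => wsswswwwssswMS => wsswswwwssswswwS => wsswswwwssswswws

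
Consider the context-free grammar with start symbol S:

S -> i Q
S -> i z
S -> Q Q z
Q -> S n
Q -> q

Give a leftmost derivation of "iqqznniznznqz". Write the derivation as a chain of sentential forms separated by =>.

S => QQz => SnQz => QQznQz => SnQznQz => iQnQznQz => iSnnQznQz => iQQznnQznQz => iqQznnQznQz => iqqznnQznQz => iqqznnSnznQz => iqqznniznznQz => iqqznniznznqz

S => QQz   [S -> Q Q z]
QQz => SnQz   [Q -> S n]
SnQz => QQznQz   [S -> Q Q z]
QQznQz => SnQznQz   [Q -> S n]
SnQznQz => iQnQznQz   [S -> i Q]
iQnQznQz => iSnnQznQz   [Q -> S n]
iSnnQznQz => iQQznnQznQz   [S -> Q Q z]
iQQznnQznQz => iqQznnQznQz   [Q -> q]
iqQznnQznQz => iqqznnQznQz   [Q -> q]
iqqznnQznQz => iqqznnSnznQz   [Q -> S n]
iqqznnSnznQz => iqqznniznznQz   [S -> i z]
iqqznniznznQz => iqqznniznznqz   [Q -> q]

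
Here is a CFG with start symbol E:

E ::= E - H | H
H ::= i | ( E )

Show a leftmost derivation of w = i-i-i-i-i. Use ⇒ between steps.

E ⇒ E-H   [E ::= E - H]
E-H ⇒ E-H-H   [E ::= E - H]
E-H-H ⇒ E-H-H-H   [E ::= E - H]
E-H-H-H ⇒ E-H-H-H-H   [E ::= E - H]
E-H-H-H-H ⇒ H-H-H-H-H   [E ::= H]
H-H-H-H-H ⇒ i-H-H-H-H   [H ::= i]
i-H-H-H-H ⇒ i-i-H-H-H   [H ::= i]
i-i-H-H-H ⇒ i-i-i-H-H   [H ::= i]
i-i-i-H-H ⇒ i-i-i-i-H   [H ::= i]
i-i-i-i-H ⇒ i-i-i-i-i   [H ::= i]

E ⇒ E-H ⇒ E-H-H ⇒ E-H-H-H ⇒ E-H-H-H-H ⇒ H-H-H-H-H ⇒ i-H-H-H-H ⇒ i-i-H-H-H ⇒ i-i-i-H-H ⇒ i-i-i-i-H ⇒ i-i-i-i-i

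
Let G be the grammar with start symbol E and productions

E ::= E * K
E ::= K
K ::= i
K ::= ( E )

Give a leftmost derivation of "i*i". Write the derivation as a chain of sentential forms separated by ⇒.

E ⇒ E*K   [E ::= E * K]
E*K ⇒ K*K   [E ::= K]
K*K ⇒ i*K   [K ::= i]
i*K ⇒ i*i   [K ::= i]

E⇒E*K⇒K*K⇒i*K⇒i*i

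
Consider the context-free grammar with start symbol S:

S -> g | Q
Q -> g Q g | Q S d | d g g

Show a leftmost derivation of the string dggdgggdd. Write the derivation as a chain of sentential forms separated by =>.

S => Q => QSd => dggSd => dggQd => dggQSdd => dggdggSdd => dggdgggdd

S => Q   [S -> Q]
Q => QSd   [Q -> Q S d]
QSd => dggSd   [Q -> d g g]
dggSd => dggQd   [S -> Q]
dggQd => dggQSdd   [Q -> Q S d]
dggQSdd => dggdggSdd   [Q -> d g g]
dggdggSdd => dggdgggdd   [S -> g]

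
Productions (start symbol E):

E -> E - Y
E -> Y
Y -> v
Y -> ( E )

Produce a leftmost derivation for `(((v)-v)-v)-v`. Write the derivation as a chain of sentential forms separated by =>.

E => E-Y => Y-Y => (E)-Y => (E-Y)-Y => (Y-Y)-Y => ((E)-Y)-Y => ((E-Y)-Y)-Y => ((Y-Y)-Y)-Y => (((E)-Y)-Y)-Y => (((Y)-Y)-Y)-Y => (((v)-Y)-Y)-Y => (((v)-v)-Y)-Y => (((v)-v)-v)-Y => (((v)-v)-v)-v

E => E-Y   [E -> E - Y]
E-Y => Y-Y   [E -> Y]
Y-Y => (E)-Y   [Y -> ( E )]
(E)-Y => (E-Y)-Y   [E -> E - Y]
(E-Y)-Y => (Y-Y)-Y   [E -> Y]
(Y-Y)-Y => ((E)-Y)-Y   [Y -> ( E )]
((E)-Y)-Y => ((E-Y)-Y)-Y   [E -> E - Y]
((E-Y)-Y)-Y => ((Y-Y)-Y)-Y   [E -> Y]
((Y-Y)-Y)-Y => (((E)-Y)-Y)-Y   [Y -> ( E )]
(((E)-Y)-Y)-Y => (((Y)-Y)-Y)-Y   [E -> Y]
(((Y)-Y)-Y)-Y => (((v)-Y)-Y)-Y   [Y -> v]
(((v)-Y)-Y)-Y => (((v)-v)-Y)-Y   [Y -> v]
(((v)-v)-Y)-Y => (((v)-v)-v)-Y   [Y -> v]
(((v)-v)-v)-Y => (((v)-v)-v)-v   [Y -> v]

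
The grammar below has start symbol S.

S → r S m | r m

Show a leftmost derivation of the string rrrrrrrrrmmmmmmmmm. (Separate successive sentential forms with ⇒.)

S⇒rSm⇒rrSmm⇒rrrSmmm⇒rrrrSmmmm⇒rrrrrSmmmmm⇒rrrrrrSmmmmmm⇒rrrrrrrSmmmmmmm⇒rrrrrrrrSmmmmmmmm⇒rrrrrrrrrmmmmmmmmm

S ⇒ rSm   [S → r S m]
rSm ⇒ rrSmm   [S → r S m]
rrSmm ⇒ rrrSmmm   [S → r S m]
rrrSmmm ⇒ rrrrSmmmm   [S → r S m]
rrrrSmmmm ⇒ rrrrrSmmmmm   [S → r S m]
rrrrrSmmmmm ⇒ rrrrrrSmmmmmm   [S → r S m]
rrrrrrSmmmmmm ⇒ rrrrrrrSmmmmmmm   [S → r S m]
rrrrrrrSmmmmmmm ⇒ rrrrrrrrSmmmmmmmm   [S → r S m]
rrrrrrrrSmmmmmmmm ⇒ rrrrrrrrrmmmmmmmmm   [S → r m]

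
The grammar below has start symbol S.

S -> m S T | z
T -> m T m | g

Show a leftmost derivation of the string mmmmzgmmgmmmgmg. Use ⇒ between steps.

S ⇒ mST   [S -> m S T]
mST ⇒ mmSTT   [S -> m S T]
mmSTT ⇒ mmmSTTT   [S -> m S T]
mmmSTTT ⇒ mmmmSTTTT   [S -> m S T]
mmmmSTTTT ⇒ mmmmzTTTT   [S -> z]
mmmmzTTTT ⇒ mmmmzgTTT   [T -> g]
mmmmzgTTT ⇒ mmmmzgmTmTT   [T -> m T m]
mmmmzgmTmTT ⇒ mmmmzgmmTmmTT   [T -> m T m]
mmmmzgmmTmmTT ⇒ mmmmzgmmgmmTT   [T -> g]
mmmmzgmmgmmTT ⇒ mmmmzgmmgmmmTmT   [T -> m T m]
mmmmzgmmgmmmTmT ⇒ mmmmzgmmgmmmgmT   [T -> g]
mmmmzgmmgmmmgmT ⇒ mmmmzgmmgmmmgmg   [T -> g]

S⇒mST⇒mmSTT⇒mmmSTTT⇒mmmmSTTTT⇒mmmmzTTTT⇒mmmmzgTTT⇒mmmmzgmTmTT⇒mmmmzgmmTmmTT⇒mmmmzgmmgmmTT⇒mmmmzgmmgmmmTmT⇒mmmmzgmmgmmmgmT⇒mmmmzgmmgmmmgmg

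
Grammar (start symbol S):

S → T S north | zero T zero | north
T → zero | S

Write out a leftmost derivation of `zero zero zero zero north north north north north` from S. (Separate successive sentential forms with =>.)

S => T S north => S S north => T S north S north => zero S north S north => zero zero T zero north S north => zero zero zero zero north S north => zero zero zero zero north T S north north => zero zero zero zero north S S north north => zero zero zero zero north north S north north => zero zero zero zero north north north north north

S => T S north   [S → T S north]
T S north => S S north   [T → S]
S S north => T S north S north   [S → T S north]
T S north S north => zero S north S north   [T → zero]
zero S north S north => zero zero T zero north S north   [S → zero T zero]
zero zero T zero north S north => zero zero zero zero north S north   [T → zero]
zero zero zero zero north S north => zero zero zero zero north T S north north   [S → T S north]
zero zero zero zero north T S north north => zero zero zero zero north S S north north   [T → S]
zero zero zero zero north S S north north => zero zero zero zero north north S north north   [S → north]
zero zero zero zero north north S north north => zero zero zero zero north north north north north   [S → north]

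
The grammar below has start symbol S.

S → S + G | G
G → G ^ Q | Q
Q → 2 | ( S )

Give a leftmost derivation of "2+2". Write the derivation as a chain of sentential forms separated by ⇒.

S ⇒ S+G   [S → S + G]
S+G ⇒ G+G   [S → G]
G+G ⇒ Q+G   [G → Q]
Q+G ⇒ 2+G   [Q → 2]
2+G ⇒ 2+Q   [G → Q]
2+Q ⇒ 2+2   [Q → 2]

S ⇒ S+G ⇒ G+G ⇒ Q+G ⇒ 2+G ⇒ 2+Q ⇒ 2+2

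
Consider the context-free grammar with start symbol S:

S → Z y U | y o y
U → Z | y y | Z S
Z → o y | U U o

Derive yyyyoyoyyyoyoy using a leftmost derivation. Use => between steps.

S => ZyU => UUoyU => yyUoyU => yyyyoyU => yyyyoyZS => yyyyoyUUoS => yyyyoyZUoS => yyyyoyoyUoS => yyyyoyoyyyoS => yyyyoyoyyyoyoy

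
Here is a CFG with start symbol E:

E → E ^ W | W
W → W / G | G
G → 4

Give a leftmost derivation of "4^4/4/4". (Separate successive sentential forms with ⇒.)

E ⇒ E^W   [E → E ^ W]
E^W ⇒ W^W   [E → W]
W^W ⇒ G^W   [W → G]
G^W ⇒ 4^W   [G → 4]
4^W ⇒ 4^W/G   [W → W / G]
4^W/G ⇒ 4^W/G/G   [W → W / G]
4^W/G/G ⇒ 4^G/G/G   [W → G]
4^G/G/G ⇒ 4^4/G/G   [G → 4]
4^4/G/G ⇒ 4^4/4/G   [G → 4]
4^4/4/G ⇒ 4^4/4/4   [G → 4]

E ⇒ E^W ⇒ W^W ⇒ G^W ⇒ 4^W ⇒ 4^W/G ⇒ 4^W/G/G ⇒ 4^G/G/G ⇒ 4^4/G/G ⇒ 4^4/4/G ⇒ 4^4/4/4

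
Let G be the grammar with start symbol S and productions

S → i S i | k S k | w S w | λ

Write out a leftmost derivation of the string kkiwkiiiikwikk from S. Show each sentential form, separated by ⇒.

S ⇒ kSk   [S → k S k]
kSk ⇒ kkSkk   [S → k S k]
kkSkk ⇒ kkiSikk   [S → i S i]
kkiSikk ⇒ kkiwSwikk   [S → w S w]
kkiwSwikk ⇒ kkiwkSkwikk   [S → k S k]
kkiwkSkwikk ⇒ kkiwkiSikwikk   [S → i S i]
kkiwkiSikwikk ⇒ kkiwkiiSiikwikk   [S → i S i]
kkiwkiiSiikwikk ⇒ kkiwkiiiikwikk   [S → λ]

S ⇒ kSk ⇒ kkSkk ⇒ kkiSikk ⇒ kkiwSwikk ⇒ kkiwkSkwikk ⇒ kkiwkiSikwikk ⇒ kkiwkiiSiikwikk ⇒ kkiwkiiiikwikk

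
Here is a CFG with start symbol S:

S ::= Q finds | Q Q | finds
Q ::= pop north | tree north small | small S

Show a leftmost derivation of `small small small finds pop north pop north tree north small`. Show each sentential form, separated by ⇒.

S ⇒ Q Q ⇒ small S Q ⇒ small Q Q Q ⇒ small small S Q Q ⇒ small small Q Q Q Q ⇒ small small small S Q Q Q ⇒ small small small finds Q Q Q ⇒ small small small finds pop north Q Q ⇒ small small small finds pop north pop north Q ⇒ small small small finds pop north pop north tree north small

S ⇒ Q Q   [S ::= Q Q]
Q Q ⇒ small S Q   [Q ::= small S]
small S Q ⇒ small Q Q Q   [S ::= Q Q]
small Q Q Q ⇒ small small S Q Q   [Q ::= small S]
small small S Q Q ⇒ small small Q Q Q Q   [S ::= Q Q]
small small Q Q Q Q ⇒ small small small S Q Q Q   [Q ::= small S]
small small small S Q Q Q ⇒ small small small finds Q Q Q   [S ::= finds]
small small small finds Q Q Q ⇒ small small small finds pop north Q Q   [Q ::= pop north]
small small small finds pop north Q Q ⇒ small small small finds pop north pop north Q   [Q ::= pop north]
small small small finds pop north pop north Q ⇒ small small small finds pop north pop north tree north small   [Q ::= tree north small]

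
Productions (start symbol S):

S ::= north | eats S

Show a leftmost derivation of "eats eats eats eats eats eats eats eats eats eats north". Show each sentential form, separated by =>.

S => eats S => eats eats S => eats eats eats S => eats eats eats eats S => eats eats eats eats eats S => eats eats eats eats eats eats S => eats eats eats eats eats eats eats S => eats eats eats eats eats eats eats eats S => eats eats eats eats eats eats eats eats eats S => eats eats eats eats eats eats eats eats eats eats S => eats eats eats eats eats eats eats eats eats eats north

S => eats S   [S ::= eats S]
eats S => eats eats S   [S ::= eats S]
eats eats S => eats eats eats S   [S ::= eats S]
eats eats eats S => eats eats eats eats S   [S ::= eats S]
eats eats eats eats S => eats eats eats eats eats S   [S ::= eats S]
eats eats eats eats eats S => eats eats eats eats eats eats S   [S ::= eats S]
eats eats eats eats eats eats S => eats eats eats eats eats eats eats S   [S ::= eats S]
eats eats eats eats eats eats eats S => eats eats eats eats eats eats eats eats S   [S ::= eats S]
eats eats eats eats eats eats eats eats S => eats eats eats eats eats eats eats eats eats S   [S ::= eats S]
eats eats eats eats eats eats eats eats eats S => eats eats eats eats eats eats eats eats eats eats S   [S ::= eats S]
eats eats eats eats eats eats eats eats eats eats S => eats eats eats eats eats eats eats eats eats eats north   [S ::= north]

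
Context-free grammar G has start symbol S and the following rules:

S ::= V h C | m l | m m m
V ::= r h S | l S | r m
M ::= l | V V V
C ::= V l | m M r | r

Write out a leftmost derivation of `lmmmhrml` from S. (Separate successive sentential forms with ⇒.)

S ⇒ VhC   [S ::= V h C]
VhC ⇒ lShC   [V ::= l S]
lShC ⇒ lmmmhC   [S ::= m m m]
lmmmhC ⇒ lmmmhVl   [C ::= V l]
lmmmhVl ⇒ lmmmhrml   [V ::= r m]

S ⇒ VhC ⇒ lShC ⇒ lmmmhC ⇒ lmmmhVl ⇒ lmmmhrml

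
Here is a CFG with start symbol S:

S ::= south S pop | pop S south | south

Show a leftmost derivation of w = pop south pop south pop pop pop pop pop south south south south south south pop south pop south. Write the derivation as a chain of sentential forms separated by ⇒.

S ⇒ pop S south ⇒ pop south S pop south ⇒ pop south pop S south pop south ⇒ pop south pop south S pop south pop south ⇒ pop south pop south pop S south pop south pop south ⇒ pop south pop south pop pop S south south pop south pop south ⇒ pop south pop south pop pop pop S south south south pop south pop south ⇒ pop south pop south pop pop pop pop S south south south south pop south pop south ⇒ pop south pop south pop pop pop pop pop S south south south south south pop south pop south ⇒ pop south pop south pop pop pop pop pop south south south south south south pop south pop south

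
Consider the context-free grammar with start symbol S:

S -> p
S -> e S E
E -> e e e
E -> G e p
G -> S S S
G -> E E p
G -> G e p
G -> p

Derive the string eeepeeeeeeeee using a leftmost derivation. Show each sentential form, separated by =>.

S => eSE   [S -> e S E]
eSE => eeSEE   [S -> e S E]
eeSEE => eeeSEEE   [S -> e S E]
eeeSEEE => eeepEEE   [S -> p]
eeepEEE => eeepeeeEE   [E -> e e e]
eeepeeeEE => eeepeeeeeeE   [E -> e e e]
eeepeeeeeeE => eeepeeeeeeeee   [E -> e e e]

S => eSE => eeSEE => eeeSEEE => eeepEEE => eeepeeeEE => eeepeeeeeeE => eeepeeeeeeeee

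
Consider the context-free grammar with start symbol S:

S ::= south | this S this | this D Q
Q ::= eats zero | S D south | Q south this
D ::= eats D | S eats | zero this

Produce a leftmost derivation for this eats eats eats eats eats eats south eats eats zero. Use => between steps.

S => this D Q   [S ::= this D Q]
this D Q => this eats D Q   [D ::= eats D]
this eats D Q => this eats eats D Q   [D ::= eats D]
this eats eats D Q => this eats eats eats D Q   [D ::= eats D]
this eats eats eats D Q => this eats eats eats eats D Q   [D ::= eats D]
this eats eats eats eats D Q => this eats eats eats eats eats D Q   [D ::= eats D]
this eats eats eats eats eats D Q => this eats eats eats eats eats eats D Q   [D ::= eats D]
this eats eats eats eats eats eats D Q => this eats eats eats eats eats eats S eats Q   [D ::= S eats]
this eats eats eats eats eats eats S eats Q => this eats eats eats eats eats eats south eats Q   [S ::= south]
this eats eats eats eats eats eats south eats Q => this eats eats eats eats eats eats south eats eats zero   [Q ::= eats zero]

S => this D Q => this eats D Q => this eats eats D Q => this eats eats eats D Q => this eats eats eats eats D Q => this eats eats eats eats eats D Q => this eats eats eats eats eats eats D Q => this eats eats eats eats eats eats S eats Q => this eats eats eats eats eats eats south eats Q => this eats eats eats eats eats eats south eats eats zero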